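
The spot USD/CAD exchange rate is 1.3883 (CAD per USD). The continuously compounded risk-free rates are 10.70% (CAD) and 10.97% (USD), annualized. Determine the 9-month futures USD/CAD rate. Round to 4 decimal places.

1.3855

F = S·e^((r_CAD − r_USD)T) = 1.3883 · e^((0.1070 − 0.1097) × 9/12)
= 1.3883 · e^-0.002025 = 1.3883 × 0.997977
F = 1.3855 CAD per USD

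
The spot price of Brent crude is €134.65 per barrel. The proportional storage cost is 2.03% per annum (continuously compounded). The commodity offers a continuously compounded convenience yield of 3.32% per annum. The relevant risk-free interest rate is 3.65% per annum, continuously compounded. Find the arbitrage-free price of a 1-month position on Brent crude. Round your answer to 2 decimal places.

€134.92 per barrel

Net carry = r + u − y = 0.0365 + 0.0203 − 0.0332 = 0.0236
F = S·e^((r+u−y)T) = 134.65 · e^(0.0236 × 1/12) = 134.65 · e^0.001967
= 134.65 × 1.001969 = €134.92 per barrel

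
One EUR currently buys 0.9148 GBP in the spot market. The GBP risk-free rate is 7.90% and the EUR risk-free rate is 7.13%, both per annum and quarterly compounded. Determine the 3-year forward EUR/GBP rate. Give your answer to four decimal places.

0.9358

By covered interest parity, F = S · (1+r_GBP/4)^(4T) / (1+r_EUR/4)^(4T)
= 0.9148 × 1.264517 / 1.236168 = 0.9148 × 1.022933
F = 0.9358 GBP per EUR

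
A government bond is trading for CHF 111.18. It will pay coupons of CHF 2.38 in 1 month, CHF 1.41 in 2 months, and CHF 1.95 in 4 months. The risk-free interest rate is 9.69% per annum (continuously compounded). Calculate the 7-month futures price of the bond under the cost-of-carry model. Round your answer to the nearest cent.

CHF 111.68

PV(coupons) I = 2.38·e^(−0.0969·1/12) + 1.41·e^(−0.0969·2/12) + 1.95·e^(−0.0969·4/12)
I = 2.3609 + 1.3874 + 1.8880 = 5.6363
F = (S − I)·e^(rT) = (111.18 − 5.6363) · e^(0.0969·7/12)
= 105.5437 · e^0.056525 = 105.5437 × 1.058153 = CHF 111.68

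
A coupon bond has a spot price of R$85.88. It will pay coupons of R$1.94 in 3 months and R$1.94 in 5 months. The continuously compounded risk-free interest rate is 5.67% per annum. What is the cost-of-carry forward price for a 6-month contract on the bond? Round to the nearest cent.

R$84.43

PV(coupons) I = 1.94·e^(−0.0567·3/12) + 1.94·e^(−0.0567·5/12)
I = 1.9127 + 1.8947 = 3.8074
F = (S − I)·e^(rT) = (85.88 − 3.8074) · e^(0.0567·6/12)
= 82.0726 · e^0.028350 = 82.0726 × 1.028756 = R$84.43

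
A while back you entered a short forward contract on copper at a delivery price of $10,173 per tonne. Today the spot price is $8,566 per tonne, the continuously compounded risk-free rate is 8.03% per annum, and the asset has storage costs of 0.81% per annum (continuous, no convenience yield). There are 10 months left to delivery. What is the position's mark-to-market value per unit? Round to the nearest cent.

$890.52 per tonne

Current fair forward for the remaining 10 months: F = S·e^((r + u)·T), (r + u) = 0.0803 + 0.0081 = 0.0884
F = 8566 · e^(0.0884 × 10/12) = 8566 × 1.07644793 = 9220.8530
Value of long forward = (F − K)·e^(−rT) = (9220.8530 − 10173) · e^(−0.0803·10/12)
= -952.1470 × 0.93527314 = -890.52
Short position value = −(long value) = $890.52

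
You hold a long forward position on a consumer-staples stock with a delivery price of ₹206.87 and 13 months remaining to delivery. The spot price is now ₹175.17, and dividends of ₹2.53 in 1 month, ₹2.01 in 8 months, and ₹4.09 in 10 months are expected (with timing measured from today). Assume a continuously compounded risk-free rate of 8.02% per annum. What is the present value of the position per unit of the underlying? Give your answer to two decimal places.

PV(remaining dividends) I = 2.53·e^(−0.0802·1/12) + 2.01·e^(−0.0802·8/12) + 4.09·e^(−0.0802·10/12) = 8.2441
Current forward F = (S − I)·e^(rT) = (175.17 − 8.2441)·e^(0.0802·13/12) = 166.9259 × 1.090769 = 182.0776
Value (long) = (F − K)·e^(−rT) = (182.0776 − 206.87) × 0.916784 = -22.7293
Value = -₹22.73

-₹22.73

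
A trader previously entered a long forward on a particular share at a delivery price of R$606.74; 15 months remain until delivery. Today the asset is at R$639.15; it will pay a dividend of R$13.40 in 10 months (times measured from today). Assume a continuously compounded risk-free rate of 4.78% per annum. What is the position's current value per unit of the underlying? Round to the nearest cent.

PV(remaining dividends) I = 13.40·e^(−0.0478·10/12) = 12.8767
Current forward F = (S − I)·e^(rT) = (639.15 − 12.8767)·e^(0.0478·15/12) = 626.2733 × 1.061571 = 664.8336
Value (long) = (F − K)·e^(−rT) = (664.8336 − 606.74) × 0.942000 = 54.7242
Value = R$54.72

R$54.72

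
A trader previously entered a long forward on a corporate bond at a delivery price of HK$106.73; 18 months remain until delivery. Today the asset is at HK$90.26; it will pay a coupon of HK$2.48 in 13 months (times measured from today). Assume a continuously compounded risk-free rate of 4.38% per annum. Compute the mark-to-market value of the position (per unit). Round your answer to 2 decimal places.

PV(remaining coupons) I = 2.48·e^(−0.0438·13/12) = 2.3651
Current forward F = (S − I)·e^(rT) = (90.26 − 2.3651)·e^(0.0438·18/12) = 87.8949 × 1.067906 = 93.8635
Value (long) = (F − K)·e^(−rT) = (93.8635 − 106.73) × 0.936412 = -12.0483
Value = -HK$12.05

-HK$12.05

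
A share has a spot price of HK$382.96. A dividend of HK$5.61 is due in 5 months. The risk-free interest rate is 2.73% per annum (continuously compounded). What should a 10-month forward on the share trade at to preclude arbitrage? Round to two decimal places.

HK$386.10

PV(dividends) I = 5.61·e^(−0.0273·5/12)
I = 5.5465
F = (S − I)·e^(rT) = (382.96 − 5.5465) · e^(0.0273·10/12)
= 377.4135 · e^0.022750 = 377.4135 × 1.023011 = HK$386.10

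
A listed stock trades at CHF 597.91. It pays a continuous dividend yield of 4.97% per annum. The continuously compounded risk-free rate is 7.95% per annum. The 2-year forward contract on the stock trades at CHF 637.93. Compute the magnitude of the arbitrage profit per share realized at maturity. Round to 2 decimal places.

CHF 3.30 per share

Fair forward: F* = S·e^(carry·T), with carry = (r − q) = 0.0795 − 0.0497 = 0.0298
F* = 597.91 · e^(0.0298 × 2) = 597.91 · e^0.059600 = 597.91 × 1.061412 = CHF 634.6288
Market CHF 637.93 > fair CHF 634.6288: forward overpriced → cash-and-carry (buy spot, short the forward).
At maturity, profit = |F_mkt − F*| = |637.93 − 634.6288| = CHF 3.30 per share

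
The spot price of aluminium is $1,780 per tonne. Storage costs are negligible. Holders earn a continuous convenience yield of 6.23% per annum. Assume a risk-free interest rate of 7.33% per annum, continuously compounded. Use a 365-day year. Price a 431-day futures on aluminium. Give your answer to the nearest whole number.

Net carry = r + u − y = 0.0733 + 0.0000 − 0.0623 = 0.0110
F = S·e^((r+u−y)T) = 1780 · e^(0.0110 × 431/365) = 1780 · e^0.012989
= 1780 × 1.013074 = $1,803 per tonne

$1,803 per tonne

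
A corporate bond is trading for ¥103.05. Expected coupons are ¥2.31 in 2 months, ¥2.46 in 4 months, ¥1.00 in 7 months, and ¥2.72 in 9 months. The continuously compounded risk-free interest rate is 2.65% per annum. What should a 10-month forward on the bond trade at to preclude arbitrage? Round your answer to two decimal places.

¥96.77

PV(coupons) I = 2.31·e^(−0.0265·2/12) + 2.46·e^(−0.0265·4/12) + 1.00·e^(−0.0265·7/12) + 2.72·e^(−0.0265·9/12)
I = 2.2998 + 2.4384 + 0.9847 + 2.6665 = 8.3894
F = (S − I)·e^(rT) = (103.05 − 8.3894) · e^(0.0265·10/12)
= 94.6606 · e^0.022083 = 94.6606 × 1.022329 = ¥96.77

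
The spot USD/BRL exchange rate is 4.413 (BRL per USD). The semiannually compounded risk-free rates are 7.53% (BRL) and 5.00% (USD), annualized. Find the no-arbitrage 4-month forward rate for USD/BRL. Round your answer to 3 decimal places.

4.449

By covered interest parity, F = S · (1+r_BRL/2)^(2T) / (1+r_USD/2)^(2T)
= 4.413 × 1.024945 / 1.016598 = 4.413 × 1.008211
F = 4.449 BRL per USD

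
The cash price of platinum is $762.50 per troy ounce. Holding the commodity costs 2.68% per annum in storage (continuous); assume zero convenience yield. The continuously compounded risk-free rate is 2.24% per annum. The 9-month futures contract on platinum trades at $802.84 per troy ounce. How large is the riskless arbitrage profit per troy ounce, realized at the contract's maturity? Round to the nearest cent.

$11.68 per troy ounce

Fair futures: F* = S·e^(carry·T), with carry = (r + u) = 0.0224 + 0.0268 = 0.0492
F* = 762.50 · e^(0.0492 × 9/12) = 762.50 · e^0.036900 = 762.50 × 1.037589 = $791.1616
Market $802.84 > fair $791.1616: forward overpriced → cash-and-carry (buy spot, short the forward).
At maturity, profit = |F_mkt − F*| = |802.84 − 791.1616| = $11.68 per troy ounce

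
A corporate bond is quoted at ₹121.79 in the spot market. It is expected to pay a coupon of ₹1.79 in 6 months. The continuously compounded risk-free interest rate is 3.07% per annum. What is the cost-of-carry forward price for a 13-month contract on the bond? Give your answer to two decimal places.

PV(coupons) I = 1.79·e^(−0.0307·6/12)
I = 1.7627
F = (S − I)·e^(rT) = (121.79 − 1.7627) · e^(0.0307·13/12)
= 120.0273 · e^0.033258 = 120.0273 × 1.033817 = ₹124.09

₹124.09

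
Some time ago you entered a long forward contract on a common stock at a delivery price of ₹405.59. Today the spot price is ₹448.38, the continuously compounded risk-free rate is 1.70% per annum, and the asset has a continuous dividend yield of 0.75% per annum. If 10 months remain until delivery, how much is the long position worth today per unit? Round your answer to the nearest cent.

₹45.70

Current fair forward for the remaining 10 months: F = S·e^((r − q)·T), (r − q) = 0.0170 − 0.0075 = 0.0095
F = 448.38 · e^(0.0095 × 10/12) = 448.38 × 1.007948 = 451.9437
Value of long forward = (F − K)·e^(−rT) = (451.9437 − 405.59) · e^(−0.0170·10/12)
= 46.3537 × 0.985933 = 45.70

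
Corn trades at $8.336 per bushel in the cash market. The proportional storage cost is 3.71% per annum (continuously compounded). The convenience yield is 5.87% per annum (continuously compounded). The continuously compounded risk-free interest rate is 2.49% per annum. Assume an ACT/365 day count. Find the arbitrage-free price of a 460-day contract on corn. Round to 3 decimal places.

Net carry = r + u − y = 0.0249 + 0.0371 − 0.0587 = 0.0033
F = S·e^((r+u−y)T) = 8.336 · e^(0.0033 × 460/365) = 8.336 · e^0.004159
= 8.336 × 1.004168 = $8.371 per bushel

$8.371 per bushel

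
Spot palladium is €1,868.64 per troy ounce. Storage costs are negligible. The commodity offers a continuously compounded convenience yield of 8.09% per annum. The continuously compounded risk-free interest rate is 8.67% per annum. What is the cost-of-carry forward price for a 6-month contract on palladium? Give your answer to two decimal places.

€1,874.07 per troy ounce

Net carry = r + u − y = 0.0867 + 0.0000 − 0.0809 = 0.0058
F = S·e^((r+u−y)T) = 1868.64 · e^(0.0058 × 6/12) = 1868.64 · e^0.00290000
= 1868.64 × 1.00290421 = €1,874.07 per troy ounce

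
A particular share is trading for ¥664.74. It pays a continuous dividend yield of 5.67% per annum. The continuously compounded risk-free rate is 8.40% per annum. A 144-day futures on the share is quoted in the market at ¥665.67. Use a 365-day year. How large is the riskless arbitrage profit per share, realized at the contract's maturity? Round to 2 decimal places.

¥6.27 per share

Fair futures: F* = S·e^(carry·T), with carry = (r − q) = 0.0840 − 0.0567 = 0.0273
F* = 664.74 · e^(0.0273 × 144/365) = 664.74 · e^0.010770 = 664.74 × 1.010828 = ¥671.9378
Market ¥665.67 < fair ¥671.9378: forward underpriced → reverse cash-and-carry (short spot, go long the forward).
At maturity, profit = |F_mkt − F*| = |665.67 − 671.9378| = ¥6.27 per share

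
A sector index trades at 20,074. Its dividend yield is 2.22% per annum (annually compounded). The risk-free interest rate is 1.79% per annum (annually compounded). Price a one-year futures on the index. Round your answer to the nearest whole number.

F = S · (1+r)^T / (1+q)^T
= 20074 × 1.017900 / 1.022200 = 20074 × 0.995793
F = 19,990

19,990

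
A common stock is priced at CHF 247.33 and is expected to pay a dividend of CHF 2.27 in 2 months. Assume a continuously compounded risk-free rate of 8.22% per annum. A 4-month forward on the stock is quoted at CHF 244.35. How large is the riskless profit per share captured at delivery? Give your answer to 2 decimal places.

PV(dividends) I = 2.27·e^(−0.0822·2/12) = 2.2391
Fair forward F* = (S − I)·e^(rT) = (247.33 − 2.2391)·e^0.027400 = 245.0909 × 1.027779 = 251.8993
Market CHF 244.35 < fair 251.8993: forward underpriced → reverse cash-and-carry (short the stock, invest proceeds at r, pay the dividends, go long the forward).
Profit at T = |F_mkt − F*| = |244.35 − 251.8993| = CHF 7.55 per share

CHF 7.55 per share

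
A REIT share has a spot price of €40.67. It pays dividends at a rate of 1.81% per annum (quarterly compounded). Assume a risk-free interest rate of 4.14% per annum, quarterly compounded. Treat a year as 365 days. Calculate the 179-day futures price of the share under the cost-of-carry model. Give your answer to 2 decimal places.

€41.13

F = S · (1+r/4)^(4T) / (1+q/4)^(4T)
= 40.67 × 1.020404 / 1.008896 = 40.67 × 1.011407
F = €41.13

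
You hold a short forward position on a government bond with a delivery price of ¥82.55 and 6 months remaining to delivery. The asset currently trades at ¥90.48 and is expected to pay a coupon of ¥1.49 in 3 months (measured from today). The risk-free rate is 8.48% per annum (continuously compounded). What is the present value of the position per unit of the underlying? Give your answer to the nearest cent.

-¥9.90

PV(remaining coupons) I = 1.49·e^(−0.0848·3/12) = 1.4587
Current forward F = (S − I)·e^(rT) = (90.48 − 1.4587)·e^(0.0848·6/12) = 89.0213 × 1.043312 = 92.8770
Value (long) = (F − K)·e^(−rT) = (92.8770 − 82.55) × 0.958486 = 9.8983
Short position value = −(long value) = -¥9.90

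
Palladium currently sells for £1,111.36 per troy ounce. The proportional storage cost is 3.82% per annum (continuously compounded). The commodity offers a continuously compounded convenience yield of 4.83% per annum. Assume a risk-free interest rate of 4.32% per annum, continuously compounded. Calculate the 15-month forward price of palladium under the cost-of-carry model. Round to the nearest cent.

£1,158.31 per troy ounce

Net carry = r + u − y = 0.0432 + 0.0382 − 0.0483 = 0.0331
F = S·e^((r+u−y)T) = 1111.36 · e^(0.0331 × 15/12) = 1111.36 · e^0.04137500
= 1111.36 × 1.04224287 = £1,158.31 per troy ounce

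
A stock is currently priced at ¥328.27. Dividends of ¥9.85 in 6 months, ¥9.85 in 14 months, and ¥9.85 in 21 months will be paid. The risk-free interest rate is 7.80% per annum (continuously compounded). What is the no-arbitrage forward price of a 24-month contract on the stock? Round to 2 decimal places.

PV(dividends) I = 9.85·e^(−0.0780·6/12) + 9.85·e^(−0.0780·14/12) + 9.85·e^(−0.0780·21/12)
I = 9.4732 + 8.9932 + 8.5932 = 27.0596
F = (S − I)·e^(rT) = (328.27 − 27.0596) · e^(0.0780·24/12)
= 301.2104 · e^0.156000 = 301.2104 × 1.168826 = ¥352.06

¥352.06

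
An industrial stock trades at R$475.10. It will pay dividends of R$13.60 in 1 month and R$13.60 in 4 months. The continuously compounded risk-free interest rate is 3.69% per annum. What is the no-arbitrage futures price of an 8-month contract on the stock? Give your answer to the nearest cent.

R$459.27

PV(dividends) I = 13.60·e^(−0.0369·1/12) + 13.60·e^(−0.0369·4/12)
I = 13.5582 + 13.4337 = 26.9919
F = (S − I)·e^(rT) = (475.10 − 26.9919) · e^(0.0369·8/12)
= 448.1081 · e^0.024600 = 448.1081 × 1.024905 = R$459.27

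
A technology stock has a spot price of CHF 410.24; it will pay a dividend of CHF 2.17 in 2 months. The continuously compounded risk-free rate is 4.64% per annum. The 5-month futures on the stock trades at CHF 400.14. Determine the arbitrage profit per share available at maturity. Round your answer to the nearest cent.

CHF 15.91 per share

PV(dividends) I = 2.17·e^(−0.0464·2/12) = 2.1533
Fair futures F* = (S − I)·e^(rT) = (410.24 − 2.1533)·e^0.019333 = 408.0867 × 1.019521 = 416.0530
Market CHF 400.14 < fair 416.0530: forward underpriced → reverse cash-and-carry (short the stock, invest proceeds at r, pay the dividends, go long the forward).
Profit at T = |F_mkt − F*| = |400.14 − 416.0530| = CHF 15.91 per share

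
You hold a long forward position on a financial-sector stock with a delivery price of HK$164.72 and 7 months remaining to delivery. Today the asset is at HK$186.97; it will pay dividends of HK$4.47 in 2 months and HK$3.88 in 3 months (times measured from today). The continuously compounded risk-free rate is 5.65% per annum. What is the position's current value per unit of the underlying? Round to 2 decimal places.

PV(remaining dividends) I = 4.47·e^(−0.0565·2/12) + 3.88·e^(−0.0565·3/12) = 8.2537
Current forward F = (S − I)·e^(rT) = (186.97 − 8.2537)·e^(0.0565·7/12) = 178.7163 × 1.033507 = 184.7045
Value (long) = (F − K)·e^(−rT) = (184.7045 − 164.72) × 0.967579 = 19.3366
Value = HK$19.34

HK$19.34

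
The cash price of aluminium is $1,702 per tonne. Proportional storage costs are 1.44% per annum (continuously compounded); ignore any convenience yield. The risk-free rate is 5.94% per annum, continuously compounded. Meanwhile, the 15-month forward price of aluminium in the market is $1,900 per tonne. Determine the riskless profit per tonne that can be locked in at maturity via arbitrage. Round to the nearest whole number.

$34 per tonne

Fair forward: F* = S·e^(carry·T), with carry = (r + u) = 0.0594 + 0.0144 = 0.0738
F* = 1702 · e^(0.0738 × 15/12) = 1702 · e^0.092250 = 1702 × 1.096639 = $1866.4796
Market $1900 > fair $1866.4796: forward overpriced → cash-and-carry (buy spot, short the forward).
At maturity, profit = |F_mkt − F*| = |1900 − 1866.4796| = $34 per tonne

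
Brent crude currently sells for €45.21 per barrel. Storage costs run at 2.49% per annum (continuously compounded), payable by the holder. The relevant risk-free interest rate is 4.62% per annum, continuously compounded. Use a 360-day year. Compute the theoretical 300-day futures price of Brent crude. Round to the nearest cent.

Net carry = r + u − y = 0.0462 + 0.0249 − 0.0000 = 0.0711
F = S·e^((r+u−y)T) = 45.21 · e^(0.0711 × 300/360) = 45.21 · e^0.059250
= 45.21 × 1.061040 = €47.97 per barrel

€47.97 per barrel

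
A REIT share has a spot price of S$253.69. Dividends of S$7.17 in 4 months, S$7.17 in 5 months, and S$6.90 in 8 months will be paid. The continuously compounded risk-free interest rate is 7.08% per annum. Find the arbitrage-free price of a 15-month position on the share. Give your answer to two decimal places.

PV(dividends) I = 7.17·e^(−0.0708·4/12) + 7.17·e^(−0.0708·5/12) + 6.90·e^(−0.0708·8/12)
I = 7.0028 + 6.9616 + 6.5819 = 20.5463
F = (S − I)·e^(rT) = (253.69 − 20.5463) · e^(0.0708·15/12)
= 233.1437 · e^0.088500 = 233.1437 × 1.092534 = S$254.72

S$254.72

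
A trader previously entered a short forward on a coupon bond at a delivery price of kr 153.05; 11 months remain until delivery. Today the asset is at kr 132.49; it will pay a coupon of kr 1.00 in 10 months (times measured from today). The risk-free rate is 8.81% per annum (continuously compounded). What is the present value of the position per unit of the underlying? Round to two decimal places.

kr 9.62

PV(remaining coupons) I = 1.00·e^(−0.0881·10/12) = 0.9292
Current forward F = (S − I)·e^(rT) = (132.49 − 0.9292)·e^(0.0881·11/12) = 131.5608 × 1.084109 = 142.6262
Value (long) = (F − K)·e^(−rT) = (142.6262 − 153.05) × 0.922417 = -9.6151
Short position value = −(long value) = kr 9.62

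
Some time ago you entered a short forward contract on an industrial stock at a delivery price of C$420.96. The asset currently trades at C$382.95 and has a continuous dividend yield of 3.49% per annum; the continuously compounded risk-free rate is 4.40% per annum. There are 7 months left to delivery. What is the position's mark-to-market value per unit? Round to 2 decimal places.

Current fair forward for the remaining 7 months: F = S·e^((r − q)·T), (r − q) = 0.0440 − 0.0349 = 0.0091
F = 382.95 · e^(0.0091 × 7/12) = 382.95 × 1.005322 = 384.9881
Value of long forward = (F − K)·e^(−rT) = (384.9881 − 420.96) · e^(−0.0440·7/12)
= -35.9719 × 0.974660 = -35.06
Short position value = −(long value) = C$35.06

C$35.06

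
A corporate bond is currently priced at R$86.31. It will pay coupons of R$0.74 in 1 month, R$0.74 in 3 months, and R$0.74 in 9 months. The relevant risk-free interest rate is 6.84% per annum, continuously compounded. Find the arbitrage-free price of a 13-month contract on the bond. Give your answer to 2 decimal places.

PV(coupons) I = 0.74·e^(−0.0684·1/12) + 0.74·e^(−0.0684·3/12) + 0.74·e^(−0.0684·9/12)
I = 0.7358 + 0.7275 + 0.7030 = 2.1663
F = (S − I)·e^(rT) = (86.31 − 2.1663) · e^(0.0684·13/12)
= 84.1437 · e^0.074100 = 84.1437 × 1.076914 = R$90.62

R$90.62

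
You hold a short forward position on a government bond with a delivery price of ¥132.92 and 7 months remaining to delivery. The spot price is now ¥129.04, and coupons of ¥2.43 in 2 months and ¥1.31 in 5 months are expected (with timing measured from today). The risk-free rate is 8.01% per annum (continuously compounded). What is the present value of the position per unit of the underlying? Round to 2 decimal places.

PV(remaining coupons) I = 2.43·e^(−0.0801·2/12) + 1.31·e^(−0.0801·5/12) = 3.6648
Current forward F = (S − I)·e^(rT) = (129.04 − 3.6648)·e^(0.0801·7/12) = 125.3752 × 1.047834 = 131.3724
Value (long) = (F − K)·e^(−rT) = (131.3724 − 132.92) × 0.954350 = -1.4770
Short position value = −(long value) = ¥1.48

¥1.48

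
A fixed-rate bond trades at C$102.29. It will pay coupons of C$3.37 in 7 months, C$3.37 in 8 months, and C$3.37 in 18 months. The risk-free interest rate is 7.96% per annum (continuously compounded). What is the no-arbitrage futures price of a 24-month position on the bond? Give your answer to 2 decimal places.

C$108.92

PV(coupons) I = 3.37·e^(−0.0796·7/12) + 3.37·e^(−0.0796·8/12) + 3.37·e^(−0.0796·18/12)
I = 3.2171 + 3.1958 + 2.9907 = 9.4036
F = (S − I)·e^(rT) = (102.29 − 9.4036) · e^(0.0796·24/12)
= 92.8864 · e^0.159200 = 92.8864 × 1.172572 = C$108.92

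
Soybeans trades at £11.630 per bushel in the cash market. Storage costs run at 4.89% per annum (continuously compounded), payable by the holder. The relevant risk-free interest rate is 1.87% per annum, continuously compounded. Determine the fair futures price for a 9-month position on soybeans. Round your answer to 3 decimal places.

£12.235 per bushel

Net carry = r + u − y = 0.0187 + 0.0489 − 0.0000 = 0.0676
F = S·e^((r+u−y)T) = 11.630 · e^(0.0676 × 9/12) = 11.630 · e^0.050700
= 11.630 × 1.052007 = £12.235 per bushel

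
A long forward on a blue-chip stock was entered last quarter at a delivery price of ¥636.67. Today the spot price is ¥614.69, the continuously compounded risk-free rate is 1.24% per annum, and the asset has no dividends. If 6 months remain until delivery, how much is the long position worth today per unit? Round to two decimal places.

Current fair forward for the remaining 6 months: F = S·e^(r·T), r = 0.0124
F = 614.69 · e^(0.0124 × 6/12) = 614.69 × 1.006219 = 618.5128
Value of long forward = (F − K)·e^(−rT) = (618.5128 − 636.67) · e^(−0.0124·6/12)
= -18.1572 × 0.993819 = -18.04

-¥18.04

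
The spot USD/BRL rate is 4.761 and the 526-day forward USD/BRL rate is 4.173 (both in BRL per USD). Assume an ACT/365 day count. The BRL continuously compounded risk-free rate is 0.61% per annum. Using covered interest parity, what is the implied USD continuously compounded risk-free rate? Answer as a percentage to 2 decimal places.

F = S·e^((r_BRL − r_USD)T) ⇒ r_USD = r_BRL − ln(F/S)/T
ln(4.173/4.761) = -0.131823; /(526/365) = -0.091474
r_USD = 0.0061 + 0.091474 = 0.097574
r_USD = 9.76%

9.76%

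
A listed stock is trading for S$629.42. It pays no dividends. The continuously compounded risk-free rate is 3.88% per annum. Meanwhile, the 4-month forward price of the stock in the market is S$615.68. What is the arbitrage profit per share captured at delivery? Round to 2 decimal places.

Fair forward: F* = S·e^(carry·T), with carry = r = 0.0388
F* = 629.42 · e^(0.0388 × 4/12) = 629.42 · e^0.012933 = 629.42 × 1.013017 = S$637.6132
Market S$615.68 < fair S$637.6132: forward underpriced → reverse cash-and-carry (short spot, go long the forward).
At maturity, profit = |F_mkt − F*| = |615.68 − 637.6132| = S$21.93 per share

S$21.93 per share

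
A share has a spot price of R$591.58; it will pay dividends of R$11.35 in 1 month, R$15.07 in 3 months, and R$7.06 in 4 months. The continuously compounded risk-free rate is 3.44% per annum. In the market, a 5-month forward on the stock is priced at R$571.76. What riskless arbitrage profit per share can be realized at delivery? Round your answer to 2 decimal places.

PV(dividends) I = 11.35·e^(−0.0344·1/12) + 15.07·e^(−0.0344·3/12) + 7.06·e^(−0.0344·4/12) = 33.2380
Fair forward F* = (S − I)·e^(rT) = (591.58 − 33.2380)·e^0.014333 = 558.3420 × 1.014436 = 566.4022
Market R$571.76 > fair 566.4022: forward overpriced → cash-and-carry (borrow at r, buy the stock and collect the dividends, short the forward).
Profit at T = |F_mkt − F*| = |571.76 − 566.4022| = R$5.36 per share

R$5.36 per share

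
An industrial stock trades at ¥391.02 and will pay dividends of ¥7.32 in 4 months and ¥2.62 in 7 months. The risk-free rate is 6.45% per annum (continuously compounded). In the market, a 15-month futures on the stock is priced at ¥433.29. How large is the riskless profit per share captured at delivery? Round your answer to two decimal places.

¥19.94 per share

PV(dividends) I = 7.32·e^(−0.0645·4/12) + 2.62·e^(−0.0645·7/12) = 9.6876
Fair futures F* = (S − I)·e^(rT) = (391.02 − 9.6876)·e^0.080625 = 381.3324 × 1.083964 = 413.3506
Market ¥433.29 > fair 413.3506: forward overpriced → cash-and-carry (borrow at r, buy the stock and collect the dividends, short the forward).
Profit at T = |F_mkt − F*| = |433.29 − 413.3506| = ¥19.94 per share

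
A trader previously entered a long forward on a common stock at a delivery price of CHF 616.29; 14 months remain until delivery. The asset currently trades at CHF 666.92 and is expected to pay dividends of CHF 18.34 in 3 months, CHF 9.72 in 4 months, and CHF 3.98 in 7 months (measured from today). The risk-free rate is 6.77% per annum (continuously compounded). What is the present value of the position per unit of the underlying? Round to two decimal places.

CHF 66.07

PV(remaining dividends) I = 18.34·e^(−0.0677·3/12) + 9.72·e^(−0.0677·4/12) + 3.98·e^(−0.0677·7/12) = 31.3612
Current forward F = (S − I)·e^(rT) = (666.92 − 31.3612)·e^(0.0677·14/12) = 635.5588 × 1.082186 = 687.7928
Value (long) = (F − K)·e^(−rT) = (687.7928 − 616.29) × 0.924055 = 66.0725
Value = CHF 66.07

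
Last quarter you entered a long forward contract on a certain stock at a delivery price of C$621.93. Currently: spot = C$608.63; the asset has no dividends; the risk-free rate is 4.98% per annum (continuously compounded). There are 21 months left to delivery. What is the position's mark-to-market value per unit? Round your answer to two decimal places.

Current fair forward for the remaining 21 months: F = S·e^(r·T), r = 0.0498
F = 608.63 · e^(0.0498 × 21/12) = 608.63 × 1.091060 = 664.0518
Value of long forward = (F − K)·e^(−rT) = (664.0518 − 621.93) · e^(−0.0498·21/12)
= 42.1218 × 0.916540 = 38.61

C$38.61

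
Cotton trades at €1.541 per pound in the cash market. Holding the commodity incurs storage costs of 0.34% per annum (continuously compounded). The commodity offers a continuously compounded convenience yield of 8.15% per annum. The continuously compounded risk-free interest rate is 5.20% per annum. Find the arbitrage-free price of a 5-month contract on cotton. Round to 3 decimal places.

€1.524 per pound

Net carry = r + u − y = 0.0520 + 0.0034 − 0.0815 = -0.0261
F = S·e^((r+u−y)T) = 1.541 · e^(-0.0261 × 5/12) = 1.541 · e^-0.010875
= 1.541 × 0.989184 = €1.524 per pound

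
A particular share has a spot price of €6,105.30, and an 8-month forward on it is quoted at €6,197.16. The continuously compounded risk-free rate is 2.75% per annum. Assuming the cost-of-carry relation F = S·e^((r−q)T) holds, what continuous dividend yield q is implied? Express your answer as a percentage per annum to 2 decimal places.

From F = S·e^((r−q)T): (r − q) = ln(F/S)/T
ln(6197.16/6105.30) = ln(1.015046) = 0.014934
(r − q) = 0.014934 / (8/12) = 0.022401
q = r − ln(F/S)/T = 0.0275 − 0.022401 = 0.005099
q = 0.51%

0.51%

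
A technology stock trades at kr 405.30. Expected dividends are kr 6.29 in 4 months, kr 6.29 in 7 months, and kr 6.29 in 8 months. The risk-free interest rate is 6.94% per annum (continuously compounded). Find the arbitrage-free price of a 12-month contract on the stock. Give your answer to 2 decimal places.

PV(dividends) I = 6.29·e^(−0.0694·4/12) + 6.29·e^(−0.0694·7/12) + 6.29·e^(−0.0694·8/12)
I = 6.1462 + 6.0404 + 6.0056 = 18.1922
F = (S − I)·e^(rT) = (405.30 − 18.1922) · e^(0.0694·12/12)
= 387.1078 · e^0.069400 = 387.1078 × 1.071865 = kr 414.93

kr 414.93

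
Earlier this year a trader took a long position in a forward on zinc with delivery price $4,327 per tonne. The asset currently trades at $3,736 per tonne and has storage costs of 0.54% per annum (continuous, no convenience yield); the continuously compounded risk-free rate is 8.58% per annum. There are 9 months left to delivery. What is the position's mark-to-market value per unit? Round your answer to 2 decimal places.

-$306.17 per tonne

Current fair forward for the remaining 9 months: F = S·e^((r + u)·T), (r + u) = 0.0858 + 0.0054 = 0.0912
F = 3736 · e^(0.0912 × 9/12) = 3736 × 1.07079354 = 4000.4847
Value of long forward = (F − K)·e^(−rT) = (4000.4847 − 4327) · e^(−0.0858·9/12)
= -326.5153 × 0.93767676 = -306.17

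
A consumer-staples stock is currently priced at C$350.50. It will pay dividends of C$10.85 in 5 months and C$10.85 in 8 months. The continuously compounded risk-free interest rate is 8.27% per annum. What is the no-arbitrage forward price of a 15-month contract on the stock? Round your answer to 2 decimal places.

PV(dividends) I = 10.85·e^(−0.0827·5/12) + 10.85·e^(−0.0827·8/12)
I = 10.4825 + 10.2680 = 20.7505
F = (S − I)·e^(rT) = (350.50 − 20.7505) · e^(0.0827·15/12)
= 329.7495 · e^0.103375 = 329.7495 × 1.108907 = C$365.66

C$365.66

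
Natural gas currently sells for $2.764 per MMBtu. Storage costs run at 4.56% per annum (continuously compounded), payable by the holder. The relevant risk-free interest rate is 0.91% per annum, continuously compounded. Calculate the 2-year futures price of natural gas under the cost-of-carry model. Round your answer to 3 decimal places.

Net carry = r + u − y = 0.0091 + 0.0456 − 0.0000 = 0.0547
F = S·e^((r+u−y)T) = 2.764 · e^(0.0547 × 2) = 2.764 · e^0.109400
= 2.764 × 1.115609 = $3.084 per MMBtu

$3.084 per MMBtu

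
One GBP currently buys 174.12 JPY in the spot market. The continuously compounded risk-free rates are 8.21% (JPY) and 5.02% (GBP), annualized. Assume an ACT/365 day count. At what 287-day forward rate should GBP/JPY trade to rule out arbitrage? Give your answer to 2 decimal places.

178.54

F = S·e^((r_JPY − r_GBP)T) = 174.12 · e^((0.0821 − 0.0502) × 287/365)
= 174.12 · e^0.025083 = 174.12 × 1.025400
F = 178.54 JPY per GBP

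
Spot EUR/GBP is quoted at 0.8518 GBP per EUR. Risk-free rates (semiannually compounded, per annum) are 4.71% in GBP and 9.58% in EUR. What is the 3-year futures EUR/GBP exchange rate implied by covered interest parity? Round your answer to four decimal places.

0.7397

By covered interest parity, F = S · (1+r_GBP/2)^(2T) / (1+r_EUR/2)^(2T)
= 0.8518 × 1.149885 / 1.324095 = 0.8518 × 0.868431
F = 0.7397 GBP per EUR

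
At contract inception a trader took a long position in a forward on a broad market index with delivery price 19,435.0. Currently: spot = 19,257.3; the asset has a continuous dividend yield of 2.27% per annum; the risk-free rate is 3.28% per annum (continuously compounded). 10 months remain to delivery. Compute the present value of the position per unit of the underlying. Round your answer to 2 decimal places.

Current fair forward for the remaining 10 months: F = S·e^((r − q)·T), (r − q) = 0.0328 − 0.0227 = 0.0101
F = 19257.3 · e^(0.0101 × 10/12) = 19257.3 × 1.00845219 = 19420.0664
Value of long forward = (F − K)·e^(−rT) = (19420.0664 − 19435.0) · e^(−0.0328·10/12)
= -14.9336 × 0.97303684 = -14.53

-14.53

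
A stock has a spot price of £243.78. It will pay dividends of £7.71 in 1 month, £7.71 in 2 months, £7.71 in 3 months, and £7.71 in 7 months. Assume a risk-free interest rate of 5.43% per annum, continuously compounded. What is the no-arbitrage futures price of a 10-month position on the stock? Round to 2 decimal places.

£223.27

PV(dividends) I = 7.71·e^(−0.0543·1/12) + 7.71·e^(−0.0543·2/12) + 7.71·e^(−0.0543·3/12) + 7.71·e^(−0.0543·7/12)
I = 7.6752 + 7.6405 + 7.6060 + 7.4696 = 30.3913
F = (S − I)·e^(rT) = (243.78 − 30.3913) · e^(0.0543·10/12)
= 213.3887 · e^0.045250 = 213.3887 × 1.046289 = £223.27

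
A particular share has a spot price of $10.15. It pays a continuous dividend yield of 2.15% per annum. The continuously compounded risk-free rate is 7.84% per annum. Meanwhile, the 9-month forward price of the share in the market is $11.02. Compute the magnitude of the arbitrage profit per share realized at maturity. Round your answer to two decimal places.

Fair forward: F* = S·e^(carry·T), with carry = (r − q) = 0.0784 − 0.0215 = 0.0569
F* = 10.15 · e^(0.0569 × 9/12) = 10.15 · e^0.042675 = 10.15 × 1.043599 = $10.5925
Market $11.02 > fair $10.5925: forward overpriced → cash-and-carry (buy spot, short the forward).
At maturity, profit = |F_mkt − F*| = |11.02 − 10.5925| = $0.43 per share

$0.43 per share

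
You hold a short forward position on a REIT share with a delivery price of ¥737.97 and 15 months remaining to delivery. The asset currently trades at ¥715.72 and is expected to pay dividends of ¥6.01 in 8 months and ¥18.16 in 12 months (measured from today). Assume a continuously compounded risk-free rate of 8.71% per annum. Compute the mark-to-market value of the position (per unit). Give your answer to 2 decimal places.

-¥31.56

PV(remaining dividends) I = 6.01·e^(−0.0871·8/12) + 18.16·e^(−0.0871·12/12) = 22.3161
Current forward F = (S − I)·e^(rT) = (715.72 − 22.3161)·e^(0.0871·15/12) = 693.4039 × 1.115023 = 773.1613
Value (long) = (F − K)·e^(−rT) = (773.1613 − 737.97) × 0.896843 = 31.5611
Short position value = −(long value) = -¥31.56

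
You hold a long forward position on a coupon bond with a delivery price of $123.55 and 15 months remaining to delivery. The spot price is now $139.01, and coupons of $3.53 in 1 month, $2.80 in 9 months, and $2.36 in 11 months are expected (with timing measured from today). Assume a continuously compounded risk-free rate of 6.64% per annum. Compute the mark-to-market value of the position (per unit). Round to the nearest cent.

$16.91

PV(remaining coupons) I = 3.53·e^(−0.0664·1/12) + 2.80·e^(−0.0664·9/12) + 2.36·e^(−0.0664·11/12) = 8.3951
Current forward F = (S − I)·e^(rT) = (139.01 − 8.3951)·e^(0.0664·15/12) = 130.6149 × 1.086542 = 141.9186
Value (long) = (F − K)·e^(−rT) = (141.9186 − 123.55) × 0.920351 = 16.9056
Value = $16.91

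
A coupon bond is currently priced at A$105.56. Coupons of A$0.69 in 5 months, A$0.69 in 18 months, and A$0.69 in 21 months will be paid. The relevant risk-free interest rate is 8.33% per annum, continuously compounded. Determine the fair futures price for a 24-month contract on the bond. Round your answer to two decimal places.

PV(coupons) I = 0.69·e^(−0.0833·5/12) + 0.69·e^(−0.0833·18/12) + 0.69·e^(−0.0833·21/12)
I = 0.6665 + 0.6090 + 0.5964 = 1.8719
F = (S − I)·e^(rT) = (105.56 − 1.8719) · e^(0.0833·24/12)
= 103.6881 · e^0.166600 = 103.6881 × 1.181282 = A$122.48

A$122.48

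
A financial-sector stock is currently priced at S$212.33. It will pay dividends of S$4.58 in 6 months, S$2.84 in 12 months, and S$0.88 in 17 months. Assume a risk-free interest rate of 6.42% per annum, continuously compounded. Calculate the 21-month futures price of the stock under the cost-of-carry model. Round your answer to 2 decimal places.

PV(dividends) I = 4.58·e^(−0.0642·6/12) + 2.84·e^(−0.0642·12/12) + 0.88·e^(−0.0642·17/12)
I = 4.4353 + 2.6634 + 0.8035 = 7.9022
F = (S − I)·e^(rT) = (212.33 − 7.9022) · e^(0.0642·21/12)
= 204.4278 · e^0.112350 = 204.4278 × 1.118904 = S$228.74

S$228.74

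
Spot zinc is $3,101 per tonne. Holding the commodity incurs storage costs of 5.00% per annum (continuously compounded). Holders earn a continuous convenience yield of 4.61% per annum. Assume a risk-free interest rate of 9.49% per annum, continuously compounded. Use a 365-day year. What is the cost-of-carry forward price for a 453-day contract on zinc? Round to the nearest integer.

Net carry = r + u − y = 0.0949 + 0.0500 − 0.0461 = 0.0988
F = S·e^((r+u−y)T) = 3101 · e^(0.0988 × 453/365) = 3101 · e^0.122620
= 3101 × 1.130455 = $3,506 per tonne

$3,506 per tonne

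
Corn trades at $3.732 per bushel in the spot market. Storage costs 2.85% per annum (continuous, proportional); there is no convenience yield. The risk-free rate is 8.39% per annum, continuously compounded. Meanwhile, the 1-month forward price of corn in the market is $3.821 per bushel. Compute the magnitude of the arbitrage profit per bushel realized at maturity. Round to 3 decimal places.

Fair forward: F* = S·e^(carry·T), with carry = (r + u) = 0.0839 + 0.0285 = 0.1124
F* = 3.732 · e^(0.1124 × 1/12) = 3.732 · e^0.009367 = 3.732 × 1.009411 = $3.7671
Market $3.821 > fair $3.7671: forward overpriced → cash-and-carry (buy spot, short the forward).
At maturity, profit = |F_mkt − F*| = |3.821 − 3.7671| = $0.054 per bushel

$0.054 per bushel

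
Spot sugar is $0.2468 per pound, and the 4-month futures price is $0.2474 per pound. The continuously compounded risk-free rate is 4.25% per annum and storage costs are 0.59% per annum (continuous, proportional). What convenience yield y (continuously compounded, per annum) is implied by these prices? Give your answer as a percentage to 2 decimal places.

4.11%

F = S·e^((r+u−y)T) ⇒ (r+u−y) = ln(F/S)/T
ln(0.2474/0.2468) = 0.002428; /T ⇒ 0.007284
y = r + u − ln(F/S)/T = 0.0425 + 0.0059 − 0.007284 = 0.041116
y = 4.11%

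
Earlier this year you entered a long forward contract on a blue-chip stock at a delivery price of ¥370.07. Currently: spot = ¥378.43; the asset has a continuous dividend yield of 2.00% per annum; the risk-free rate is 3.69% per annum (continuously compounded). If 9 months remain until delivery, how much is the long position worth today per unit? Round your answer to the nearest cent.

¥12.83

Current fair forward for the remaining 9 months: F = S·e^((r − q)·T), (r − q) = 0.0369 − 0.0200 = 0.0169
F = 378.43 · e^(0.0169 × 9/12) = 378.43 × 1.012756 = 383.2573
Value of long forward = (F − K)·e^(−rT) = (383.2573 − 370.07) · e^(−0.0369·9/12)
= 13.1873 × 0.972704 = 12.83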